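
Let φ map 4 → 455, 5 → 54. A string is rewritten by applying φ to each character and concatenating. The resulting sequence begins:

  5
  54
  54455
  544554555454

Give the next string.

Apply φ to 544554555454 symbol by symbol: 5→54, 4→455, 4→455, 5→54, 5→54, 4→455, 5→54, 5→54, 5→54, 4→455, 5→54, 4→455; joined: 54 455 455 54 54 455 54 54 54 455 54 455.

54455455545445554545445554455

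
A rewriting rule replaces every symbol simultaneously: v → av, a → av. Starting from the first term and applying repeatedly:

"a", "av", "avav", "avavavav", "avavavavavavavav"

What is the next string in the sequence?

Rewriting the 16 symbols of avavavavavavavav one by one yields av av av av av av av av av av av av av av av av; concatenated:

avavavavavavavavavavavavavavavav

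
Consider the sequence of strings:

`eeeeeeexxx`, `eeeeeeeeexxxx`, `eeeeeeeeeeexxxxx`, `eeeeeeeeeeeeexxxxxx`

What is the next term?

eeeeeeeeeeeeeeexxxxxxx

Term n consists of 2n+1 e's, followed by n x's, where the shown terms are n = 3, 4, 5, 6.
Setting n = 7 gives 15, 7 characters in each block.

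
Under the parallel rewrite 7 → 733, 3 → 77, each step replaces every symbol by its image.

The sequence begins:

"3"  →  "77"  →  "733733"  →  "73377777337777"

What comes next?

Applying the rule to each of the 14 symbols of 73377777337777 gives the pieces 733 77 77 733 733 733 733 733 77 77 733 733 733 733, which concatenate to the answer.

73377777337337337337337777733733733733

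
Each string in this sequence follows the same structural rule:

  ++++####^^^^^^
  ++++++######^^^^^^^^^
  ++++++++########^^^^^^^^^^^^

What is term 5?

Each string has the form +^{2n} #^{2n} ^^{3n}, where the shown terms are n = 2, 3, 4.
Setting n = 6 gives 12, 12, 18 characters in each block.

++++++++++++############^^^^^^^^^^^^^^^^^^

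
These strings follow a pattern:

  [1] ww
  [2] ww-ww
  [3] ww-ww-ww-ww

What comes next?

ww-ww-ww-ww-ww-ww-ww-ww

Every step duplicates the string with '-' between the halves.
So the next term is two copies of ww-ww-ww-ww with '-' between the halves.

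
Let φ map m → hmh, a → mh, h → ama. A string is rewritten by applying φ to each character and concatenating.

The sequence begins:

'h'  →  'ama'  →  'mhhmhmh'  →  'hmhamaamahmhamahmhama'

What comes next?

amahmhamamhhmhmhmhhmhmhamahmhamamhhmhmhamahmhamamhhmhmh

Replace each of the 21 characters of hmhamaamahmhamahmhama in place — ama hmh ama mh hmh mh mh hmh mh ama hmh ama mh hmh mh ama hmh ama mh hmh mh — and concatenate.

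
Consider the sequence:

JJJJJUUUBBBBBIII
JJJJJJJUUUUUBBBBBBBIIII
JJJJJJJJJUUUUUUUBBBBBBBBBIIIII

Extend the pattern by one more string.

JJJJJJJJJJJUUUUUUUUUBBBBBBBBBBBIIIIII

Each string has the form J^{2n+1} U^{2n-1} B^{2n+1} I^{n+1}, where the shown terms are n = 2, 3, 4.
Setting n = 5 gives 11, 9, 11, 6 characters in each block.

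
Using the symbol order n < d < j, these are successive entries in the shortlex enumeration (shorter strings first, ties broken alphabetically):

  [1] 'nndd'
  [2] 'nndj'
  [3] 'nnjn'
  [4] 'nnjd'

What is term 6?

ndnn

Advancing 2 positions from nnjd through nnjd → nnjj reaches term 6.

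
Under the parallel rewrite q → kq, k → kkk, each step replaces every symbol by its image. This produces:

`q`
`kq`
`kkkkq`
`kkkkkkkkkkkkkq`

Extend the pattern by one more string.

Replace each of the 14 characters of kkkkkkkkkkkkkq in place — kkk kkk kkk kkk kkk kkk kkk kkk kkk kkk kkk kkk kkk kq — and concatenate.

kkkkkkkkkkkkkkkkkkkkkkkkkkkkkkkkkkkkkkkkq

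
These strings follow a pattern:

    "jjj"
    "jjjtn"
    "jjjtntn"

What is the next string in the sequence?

The strings grow by a fixed suffix tn each time.
Applying this once more to jjjtntn:

jjjtntntn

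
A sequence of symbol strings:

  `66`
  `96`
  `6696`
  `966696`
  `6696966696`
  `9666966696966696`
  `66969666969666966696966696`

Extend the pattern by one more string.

966696669696669666969666969666966696966696

Each term (from the third on) is the two preceding terms concatenated in order: term 3 = 66·96 = 6696.
So term 8 is 9666966696966696·66969666969666966696966696.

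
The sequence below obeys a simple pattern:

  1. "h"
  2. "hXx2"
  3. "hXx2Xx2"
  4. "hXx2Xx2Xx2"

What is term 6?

Each term is the previous one with Xx2 appended.
From hXx2Xx2Xx2, 2 further steps: hXx2Xx2Xx2 → hXx2Xx2Xx2Xx2 → (answer).

hXx2Xx2Xx2Xx2Xx2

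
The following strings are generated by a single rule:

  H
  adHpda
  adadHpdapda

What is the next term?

Each term wraps the previous one in ad on the left and pda on the right.
One more step from adadHpdapda gives the answer.

adadadHpdapdapda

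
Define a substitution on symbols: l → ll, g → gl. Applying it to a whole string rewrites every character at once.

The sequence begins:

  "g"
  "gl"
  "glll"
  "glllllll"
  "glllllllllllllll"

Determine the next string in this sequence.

Applying the rule to each of the 16 symbols of glllllllllllllll gives the pieces gl ll ll ll ll ll ll ll ll ll ll ll ll ll ll ll, which concatenate to the answer.

glllllllllllllllllllllllllllllll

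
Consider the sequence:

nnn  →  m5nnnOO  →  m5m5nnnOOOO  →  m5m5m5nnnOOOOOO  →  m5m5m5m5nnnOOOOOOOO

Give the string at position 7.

m5m5m5m5m5m5nnnOOOOOOOOOOOO

Every step adds m5 to the front and OO to the end of the previous string.
From m5m5m5m5nnnOOOOOOOO, 2 further steps: m5m5m5m5nnnOOOOOOOO → m5m5m5m5m5nnnOOOOOOOOOO → (answer).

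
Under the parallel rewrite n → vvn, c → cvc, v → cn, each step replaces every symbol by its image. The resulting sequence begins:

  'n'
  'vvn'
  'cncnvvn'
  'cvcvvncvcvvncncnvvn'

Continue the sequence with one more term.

Applying the rule to each of the 19 symbols of cvcvvncvcvvncncnvvn gives the pieces cvc cn cvc cn cn vvn cvc cn cvc cn cn vvn cvc vvn cvc vvn cn cn vvn, which concatenate to the answer.

cvccncvccncnvvncvccncvccncnvvncvcvvncvcvvncncnvvn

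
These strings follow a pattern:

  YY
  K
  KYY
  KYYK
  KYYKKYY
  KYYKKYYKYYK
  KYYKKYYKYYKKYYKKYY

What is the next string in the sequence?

KYYKKYYKYYKKYYKKYYKYYKKYYKYYK

From term 3 onward, concatenate the last term with the second-to-last: K·YY = KYY, KYY·K = KYYK, …
So term 8 is KYYKKYYKYYKKYYKKYY·KYYKKYYKYYK.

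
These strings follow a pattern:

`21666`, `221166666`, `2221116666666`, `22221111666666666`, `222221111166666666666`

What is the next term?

2222221111116666666666666

The n-th term is n 2's then n 1's then 2n+1 6's (n = 1, 2, …).
At n = 6 the blocks have lengths 6, 6, 13.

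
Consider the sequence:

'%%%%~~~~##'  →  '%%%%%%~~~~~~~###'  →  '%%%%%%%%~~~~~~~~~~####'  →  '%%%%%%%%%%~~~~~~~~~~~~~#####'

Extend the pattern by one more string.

Reading off run lengths: % runs 4, 6, 8, 10; ~ runs 4, 7, 10, 13; # runs 2, 3, 4, 5 — each is linear in n (n = 1, 2, …).
At n = 5 the blocks have lengths 12, 16, 6.

%%%%%%%%%%%%~~~~~~~~~~~~~~~~######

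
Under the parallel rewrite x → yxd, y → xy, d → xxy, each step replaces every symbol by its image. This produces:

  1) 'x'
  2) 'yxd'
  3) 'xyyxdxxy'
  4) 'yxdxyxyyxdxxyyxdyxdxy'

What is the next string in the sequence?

xyyxdxxyyxdxyyxdxyxyyxdxxyyxdyxdxyxyyxdxxyxyyxdxxyyxdxy

Applying the rule to each of the 21 symbols of yxdxyxyyxdxxyyxdyxdxy gives the pieces xy yxd xxy yxd xy yxd xy xy yxd xxy yxd yxd xy xy yxd xxy xy yxd xxy yxd xy, which concatenate to the answer.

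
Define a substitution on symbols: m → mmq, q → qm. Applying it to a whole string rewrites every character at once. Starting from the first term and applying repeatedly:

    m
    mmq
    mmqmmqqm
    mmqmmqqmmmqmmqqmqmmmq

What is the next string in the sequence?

mmqmmqqmmmqmmqqmqmmmqmmqmmqqmmmqmmqqmqmmmqqmmmqmmqmmqqm

Replace each of the 21 characters of mmqmmqqmmmqmmqqmqmmmq in place — mmq mmq qm mmq mmq qm qm mmq mmq mmq qm mmq mmq qm qm mmq qm mmq mmq mmq qm — and concatenate.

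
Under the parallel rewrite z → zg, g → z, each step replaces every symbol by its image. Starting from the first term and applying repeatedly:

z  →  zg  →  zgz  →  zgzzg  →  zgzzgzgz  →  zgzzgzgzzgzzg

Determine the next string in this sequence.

zgzzgzgzzgzzgzgzzgzgz

Applying the rule to each of the 13 symbols of zgzzgzgzzgzzg gives the pieces zg z zg zg z zg z zg zg z zg zg z, which concatenate to the answer.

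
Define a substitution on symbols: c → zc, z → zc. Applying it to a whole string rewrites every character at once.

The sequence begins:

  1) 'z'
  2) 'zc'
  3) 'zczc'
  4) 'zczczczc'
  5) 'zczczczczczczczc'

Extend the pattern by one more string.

Replace each of the 16 characters of zczczczczczczczc in place — zc zc zc zc zc zc zc zc zc zc zc zc zc zc zc zc — and concatenate.

zczczczczczczczczczczczczczczczc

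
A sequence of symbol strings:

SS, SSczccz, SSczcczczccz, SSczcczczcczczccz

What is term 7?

SSczcczczcczczcczczcczczcczczccz

The strings grow by a fixed suffix czccz each time.
From SSczcczczcczczccz, 3 further steps: SSczcczczcczczccz → SSczcczczcczczcczczccz → SSczcczczcczczcczczcczczccz → (answer).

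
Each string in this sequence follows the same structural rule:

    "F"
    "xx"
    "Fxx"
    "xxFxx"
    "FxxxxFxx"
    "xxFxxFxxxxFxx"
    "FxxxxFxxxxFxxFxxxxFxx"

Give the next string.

This is a Fibonacci-style word recurrence s(k) = s(k−2)·s(k−1): e.g. F·xx = Fxx.
Continuing: xxFxxFxxxxFxx · FxxxxFxxxxFxxFxxxxFxx gives term 8.

xxFxxFxxxxFxxFxxxxFxxxxFxxFxxxxFxx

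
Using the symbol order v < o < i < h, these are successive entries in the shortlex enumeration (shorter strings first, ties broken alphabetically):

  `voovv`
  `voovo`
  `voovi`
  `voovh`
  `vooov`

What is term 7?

voooi

Continuing the enumeration 2 steps past vooov: vooov → voooo → (answer).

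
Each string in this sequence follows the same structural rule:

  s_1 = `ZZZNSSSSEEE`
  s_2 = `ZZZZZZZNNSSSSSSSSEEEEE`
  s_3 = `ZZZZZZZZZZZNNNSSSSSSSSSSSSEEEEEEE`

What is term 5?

ZZZZZZZZZZZZZZZZZZZNNNNNSSSSSSSSSSSSSSSSSSSSEEEEEEEEEEE

Term n consists of 4n-1 Z's, followed by n N's, followed by 4n S's, followed by 2n+1 E's (n = 1, 2, …).
At n = 5 the blocks have lengths 19, 5, 20, 11.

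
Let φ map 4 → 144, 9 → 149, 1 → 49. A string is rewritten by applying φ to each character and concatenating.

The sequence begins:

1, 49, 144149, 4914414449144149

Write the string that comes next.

14414949144144491441441441494914414449144149

Replace each of the 16 characters of 4914414449144149 in place — 144 149 49 144 144 49 144 144 144 149 49 144 144 49 144 149 — and concatenate.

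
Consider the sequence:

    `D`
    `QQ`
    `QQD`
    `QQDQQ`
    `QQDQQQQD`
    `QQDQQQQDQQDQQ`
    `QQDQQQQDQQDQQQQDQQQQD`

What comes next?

QQDQQQQDQQDQQQQDQQQQDQQDQQQQDQQDQQ

This is a Fibonacci-style word recurrence s(k) = s(k−1)·s(k−2): e.g. QQ·D = QQD.
The next term joins QQDQQQQDQQDQQQQDQQQQD and QQDQQQQDQQDQQ.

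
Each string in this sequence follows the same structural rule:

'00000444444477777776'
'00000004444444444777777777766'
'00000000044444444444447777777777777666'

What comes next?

Reading off run lengths: 0 runs 5, 7, 9; 4 runs 7, 10, 13; 7 runs 7, 10, 13; 6 runs 1, 2, 3 — each is linear in n, where the shown terms are n = 2, 3, 4.
At n = 5 the blocks have lengths 11, 16, 16, 4.

00000000000444444444444444477777777777777776666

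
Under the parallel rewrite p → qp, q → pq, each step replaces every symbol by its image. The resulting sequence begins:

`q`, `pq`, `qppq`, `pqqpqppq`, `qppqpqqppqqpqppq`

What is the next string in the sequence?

φ(qppqpqqppqqpqppq) expands symbol-by-symbol to pq qp qp pq qp pq pq qp qp pq pq qp pq qp qp pq; joining the 16 pieces gives the next term.

pqqpqppqqppqpqqpqppqpqqppqqpqppq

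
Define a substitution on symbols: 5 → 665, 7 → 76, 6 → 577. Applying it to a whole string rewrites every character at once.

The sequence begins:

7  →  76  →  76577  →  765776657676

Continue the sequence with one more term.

7657766576765775776657657776577

Expanding 765776657676: 7→76, 6→577, 5→665, 7→76, 7→76, 6→577, 6→577, 5→665, 7→76, 6→577, 7→76, 6→577. Concatenated: 76 577 665 76 76 577 577 665 76 577 76 577.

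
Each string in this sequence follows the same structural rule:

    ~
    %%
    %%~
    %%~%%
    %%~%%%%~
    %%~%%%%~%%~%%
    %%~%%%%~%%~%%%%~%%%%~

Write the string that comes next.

%%~%%%%~%%~%%%%~%%%%~%%~%%%%~%%~%%

From term 3 onward, concatenate the last term with the second-to-last: %%·~ = %%~, %%~·%% = %%~%%, …
The next term joins %%~%%%%~%%~%%%%~%%%%~ and %%~%%%%~%%~%%.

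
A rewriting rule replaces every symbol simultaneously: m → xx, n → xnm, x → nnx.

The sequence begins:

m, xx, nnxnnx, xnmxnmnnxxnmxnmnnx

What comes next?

Replace each of the 18 characters of xnmxnmnnxxnmxnmnnx in place — nnx xnm xx nnx xnm xx xnm xnm nnx nnx xnm xx nnx xnm xx xnm xnm nnx — and concatenate.

nnxxnmxxnnxxnmxxxnmxnmnnxnnxxnmxxnnxxnmxxxnmxnmnnx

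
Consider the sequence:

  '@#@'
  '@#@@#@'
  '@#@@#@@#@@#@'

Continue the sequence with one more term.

s(k+1) = s(k)·s(k) — each term doubles the last.
So the next term is two copies of @#@@#@@#@@#@.

@#@@#@@#@@#@@#@@#@@#@@#@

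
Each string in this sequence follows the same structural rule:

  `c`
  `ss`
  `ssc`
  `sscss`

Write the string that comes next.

sscssssc

From term 3 onward, concatenate the last term with the second-to-last: ss·c = ssc, ssc·ss = sscss, …
Continuing: sscss · ssc gives term 5.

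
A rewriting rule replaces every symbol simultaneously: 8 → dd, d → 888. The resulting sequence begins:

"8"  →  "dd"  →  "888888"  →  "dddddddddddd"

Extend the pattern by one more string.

Rewriting each symbol of dddddddddddd: d→888, d→888, d→888, d→888, d→888, d→888, d→888, d→888, d→888, d→888, d→888, d→888, which concatenates to 888 888 888 888 888 888 888 888 888 888 888 888.

888888888888888888888888888888888888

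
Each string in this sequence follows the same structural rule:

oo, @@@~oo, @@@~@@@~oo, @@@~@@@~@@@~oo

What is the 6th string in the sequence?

@@@~@@@~@@@~@@@~@@@~oo

Every step adds @@@~ at the front: s(k+1) = @@@~·s(k).
From @@@~@@@~@@@~oo, 2 further steps: @@@~@@@~@@@~oo → @@@~@@@~@@@~@@@~oo → (answer).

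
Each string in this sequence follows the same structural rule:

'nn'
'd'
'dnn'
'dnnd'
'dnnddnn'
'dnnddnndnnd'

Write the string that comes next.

This is a Fibonacci-style word recurrence s(k) = s(k−1)·s(k−2): e.g. d·nn = dnn.
Continuing: dnnddnndnnd · dnnddnn gives term 7.

dnnddnndnnddnnddnn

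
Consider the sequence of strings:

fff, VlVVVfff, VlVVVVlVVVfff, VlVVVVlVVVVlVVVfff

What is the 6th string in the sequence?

The strings grow by a fixed prefix VlVVV each time.
From VlVVVVlVVVVlVVVfff, 2 further steps: VlVVVVlVVVVlVVVfff → VlVVVVlVVVVlVVVVlVVVfff → (answer).

VlVVVVlVVVVlVVVVlVVVVlVVVfff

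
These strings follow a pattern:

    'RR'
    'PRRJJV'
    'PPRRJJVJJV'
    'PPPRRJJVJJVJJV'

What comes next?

PPPPRRJJVJJVJJVJJV

s(k+1) = P·s(k)·JJV, so each term gains P as a prefix and JJV as a suffix.
So the next term is P·PPPRRJJVJJVJJV·JJV.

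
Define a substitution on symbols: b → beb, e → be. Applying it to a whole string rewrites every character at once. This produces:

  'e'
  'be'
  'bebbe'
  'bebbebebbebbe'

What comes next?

Replace each of the 13 characters of bebbebebbebbe in place — beb be beb beb be beb be beb beb be beb beb be — and concatenate.

bebbebebbebbebebbebebbebbebebbebbe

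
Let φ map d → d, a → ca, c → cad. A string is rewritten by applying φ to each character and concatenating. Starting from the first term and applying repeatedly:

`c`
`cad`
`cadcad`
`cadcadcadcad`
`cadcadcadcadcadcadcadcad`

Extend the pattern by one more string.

Replace each of the 24 characters of cadcadcadcadcadcadcadcad in place — cad ca d cad ca d cad ca d cad ca d cad ca d cad ca d cad ca d cad ca d — and concatenate.

cadcadcadcadcadcadcadcadcadcadcadcadcadcadcadcad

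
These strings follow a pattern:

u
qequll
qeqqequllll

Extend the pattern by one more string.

Each term wraps the previous one in qeq on the left and ll on the right.
So the next term is qeq·qeqqequllll·ll.

qeqqeqqequllllll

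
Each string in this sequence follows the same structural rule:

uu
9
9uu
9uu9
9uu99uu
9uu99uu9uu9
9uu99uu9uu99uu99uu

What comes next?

9uu99uu9uu99uu99uu9uu99uu9uu9

Each term (from the third on) is the previous term followed by the one before it: term 3 = 9·uu = 9uu.
So term 8 is 9uu99uu9uu99uu99uu·9uu99uu9uu9.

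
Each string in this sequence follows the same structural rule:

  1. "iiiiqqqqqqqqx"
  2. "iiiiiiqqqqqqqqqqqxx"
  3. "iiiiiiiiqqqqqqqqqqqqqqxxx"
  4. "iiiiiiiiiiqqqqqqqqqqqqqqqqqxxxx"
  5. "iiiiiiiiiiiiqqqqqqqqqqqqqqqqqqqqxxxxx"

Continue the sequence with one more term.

Each string has the form i^{2n} q^{3n+2} x^{n-1}, where the shown terms are n = 2, 3, 4, 5, 6.
For the next term, n = 7, so the run lengths are 14, 23, 6.

iiiiiiiiiiiiiiqqqqqqqqqqqqqqqqqqqqqqqxxxxxx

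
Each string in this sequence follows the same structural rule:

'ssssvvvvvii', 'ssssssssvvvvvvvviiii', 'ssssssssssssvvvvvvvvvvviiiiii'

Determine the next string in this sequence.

Reading off run lengths: s runs 4, 8, 12; v runs 5, 8, 11; i runs 2, 4, 6 — each is linear in n (n = 1, 2, …).
At n = 4 the blocks have lengths 16, 14, 8.

ssssssssssssssssvvvvvvvvvvvvvviiiiiiii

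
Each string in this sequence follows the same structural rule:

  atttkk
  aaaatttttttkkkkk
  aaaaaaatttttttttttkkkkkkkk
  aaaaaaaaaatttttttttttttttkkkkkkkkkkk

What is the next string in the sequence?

Reading off run lengths: a runs 1, 4, 7, 10; t runs 3, 7, 11, 15; k runs 2, 5, 8, 11 — each is linear in n (n = 1, 2, …).
At n = 5 the blocks have lengths 13, 19, 14.

aaaaaaaaaaaaatttttttttttttttttttkkkkkkkkkkkkkk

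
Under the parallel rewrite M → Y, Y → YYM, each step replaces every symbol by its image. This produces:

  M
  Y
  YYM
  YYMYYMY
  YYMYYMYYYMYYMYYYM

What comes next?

YYMYYMYYYMYYMYYYMYYMYYMYYYMYYMYYYMYYMYYMY

Replace each of the 17 characters of YYMYYMYYYMYYMYYYM in place — YYM YYM Y YYM YYM Y YYM YYM YYM Y YYM YYM Y YYM YYM YYM Y — and concatenate.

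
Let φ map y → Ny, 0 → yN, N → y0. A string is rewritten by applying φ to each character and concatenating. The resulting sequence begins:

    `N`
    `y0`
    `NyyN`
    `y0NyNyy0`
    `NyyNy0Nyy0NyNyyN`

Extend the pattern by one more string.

φ(NyyNy0Nyy0NyNyyN) expands symbol-by-symbol to y0 Ny Ny y0 Ny yN y0 Ny Ny yN y0 Ny y0 Ny Ny y0; joining the 16 pieces gives the next term.

y0NyNyy0NyyNy0NyNyyNy0Nyy0NyNyy0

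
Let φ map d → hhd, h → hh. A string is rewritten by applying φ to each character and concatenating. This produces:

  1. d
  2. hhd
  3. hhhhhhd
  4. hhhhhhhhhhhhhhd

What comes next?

Rewriting the 15 symbols of hhhhhhhhhhhhhhd one by one yields hh hh hh hh hh hh hh hh hh hh hh hh hh hh hhd; concatenated:

hhhhhhhhhhhhhhhhhhhhhhhhhhhhhhd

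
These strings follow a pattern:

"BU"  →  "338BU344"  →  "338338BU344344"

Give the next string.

338338338BU344344344

s(k+1) = 338·s(k)·344, so each term gains 338 as a prefix and 344 as a suffix.
So the next term is 338·338338BU344344·344.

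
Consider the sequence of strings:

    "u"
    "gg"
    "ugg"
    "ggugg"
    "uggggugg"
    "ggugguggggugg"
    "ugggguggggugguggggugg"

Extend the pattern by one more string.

From term 3 onward, concatenate the second-to-last term with the last: u·gg = ugg, gg·ugg = ggugg, …
Continuing: ggugguggggugg · ugggguggggugguggggugg gives term 8.

gguggugggguggugggguggggugguggggugg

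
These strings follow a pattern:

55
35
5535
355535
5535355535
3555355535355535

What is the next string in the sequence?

55353555353555355535355535

Each term (from the third on) is the two preceding terms concatenated in order: term 3 = 55·35 = 5535.
Continuing: 5535355535 · 3555355535355535 gives term 7.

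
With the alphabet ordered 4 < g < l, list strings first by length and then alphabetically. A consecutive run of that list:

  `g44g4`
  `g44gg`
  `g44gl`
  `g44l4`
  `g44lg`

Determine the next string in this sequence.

Treat g44lg as a base-3 numeral over the given alphabet and add one, carrying through any trailing l's.

g44ll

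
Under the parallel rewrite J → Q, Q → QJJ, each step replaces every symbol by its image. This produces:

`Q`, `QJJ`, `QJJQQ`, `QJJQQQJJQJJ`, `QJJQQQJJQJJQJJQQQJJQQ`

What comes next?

Rewriting the 21 symbols of QJJQQQJJQJJQJJQQQJJQQ one by one yields QJJ Q Q QJJ QJJ QJJ Q Q QJJ Q Q QJJ Q Q QJJ QJJ QJJ Q Q QJJ QJJ; concatenated:

QJJQQQJJQJJQJJQQQJJQQQJJQQQJJQJJQJJQQQJJQJJ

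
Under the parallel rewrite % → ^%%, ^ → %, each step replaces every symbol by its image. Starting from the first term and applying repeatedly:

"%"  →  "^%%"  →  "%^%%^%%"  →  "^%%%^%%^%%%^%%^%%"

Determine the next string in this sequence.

Replace each of the 17 characters of ^%%%^%%^%%%^%%^%% in place — % ^%% ^%% ^%% % ^%% ^%% % ^%% ^%% ^%% % ^%% ^%% % ^%% ^%% — and concatenate.

%^%%^%%^%%%^%%^%%%^%%^%%^%%%^%%^%%%^%%^%%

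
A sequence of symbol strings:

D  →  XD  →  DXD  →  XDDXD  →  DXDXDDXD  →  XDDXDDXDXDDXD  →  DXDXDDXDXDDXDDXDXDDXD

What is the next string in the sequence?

This is a Fibonacci-style word recurrence s(k) = s(k−2)·s(k−1): e.g. D·XD = DXD.
Continuing: XDDXDDXDXDDXD · DXDXDDXDXDDXDDXDXDDXD gives term 8.

XDDXDDXDXDDXDDXDXDDXDXDDXDDXDXDDXD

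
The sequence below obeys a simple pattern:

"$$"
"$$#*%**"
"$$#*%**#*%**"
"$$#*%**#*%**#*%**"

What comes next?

The strings grow by a fixed suffix #*%** each time.
Applying this once more to $$#*%**#*%**#*%**:

$$#*%**#*%**#*%**#*%**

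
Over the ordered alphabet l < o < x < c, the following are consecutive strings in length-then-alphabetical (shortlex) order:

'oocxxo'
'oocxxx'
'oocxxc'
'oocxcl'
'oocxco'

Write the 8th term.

ooccll

Stepping forward 3 times from oocxco: oocxco → oocxcx → oocxcc, then the target.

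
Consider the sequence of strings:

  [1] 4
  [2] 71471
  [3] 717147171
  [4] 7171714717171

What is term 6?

717171717147171717171

Each term wraps the previous one in 71 on the left and 71 on the right.
From 7171714717171, 2 further steps: 7171714717171 → 71717171471717171 → (answer).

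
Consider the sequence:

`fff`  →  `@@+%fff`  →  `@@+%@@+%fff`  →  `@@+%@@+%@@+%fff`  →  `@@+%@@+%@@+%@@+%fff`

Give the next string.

@@+%@@+%@@+%@@+%@@+%fff

Each term is the previous one with @@+% prepended.
One more step from @@+%@@+%@@+%@@+%fff gives the answer.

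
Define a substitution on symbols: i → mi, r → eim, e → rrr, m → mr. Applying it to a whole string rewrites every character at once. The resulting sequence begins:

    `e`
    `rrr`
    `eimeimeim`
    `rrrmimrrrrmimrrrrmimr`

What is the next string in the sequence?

eimeimeimmrmimreimeimeimeimmrmimreimeimeimeimmrmimreim

Replace each of the 21 characters of rrrmimrrrrmimrrrrmimr in place — eim eim eim mr mi mr eim eim eim eim mr mi mr eim eim eim eim mr mi mr eim — and concatenate.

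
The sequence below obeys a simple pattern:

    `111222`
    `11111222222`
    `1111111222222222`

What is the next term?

Reading off run lengths: 1 runs 3, 5, 7; 2 runs 3, 6, 9 — each is linear in n (n = 1, 2, …).
For the next term, n = 4, so the run lengths are 9, 12.

111111111222222222222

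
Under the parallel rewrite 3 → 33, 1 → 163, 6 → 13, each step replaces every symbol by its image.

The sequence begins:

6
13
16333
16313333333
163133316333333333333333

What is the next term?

163133316333333316313333333333333333333333333333333

φ(163133316333333333333333) expands symbol-by-symbol to 163 13 33 163 33 33 33 163 13 33 33 33 33 33 33 33 33 33 33 33 33 33 33 33; joining the 24 pieces gives the next term.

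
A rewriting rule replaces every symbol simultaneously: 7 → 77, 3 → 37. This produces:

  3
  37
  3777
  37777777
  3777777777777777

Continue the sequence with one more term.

Replace each of the 16 characters of 3777777777777777 in place — 37 77 77 77 77 77 77 77 77 77 77 77 77 77 77 77 — and concatenate.

37777777777777777777777777777777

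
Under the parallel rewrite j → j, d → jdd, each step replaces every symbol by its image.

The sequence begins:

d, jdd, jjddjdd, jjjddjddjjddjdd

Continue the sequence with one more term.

Rewriting the 15 symbols of jjjddjddjjddjdd one by one yields j j j jdd jdd j jdd jdd j j jdd jdd j jdd jdd; concatenated:

jjjjddjddjjddjddjjjddjddjjddjdd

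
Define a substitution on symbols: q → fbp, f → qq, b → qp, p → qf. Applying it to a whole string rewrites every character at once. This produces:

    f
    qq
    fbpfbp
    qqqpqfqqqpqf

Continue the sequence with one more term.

fbpfbpfbpqffbpqqfbpfbpfbpqffbpqq

Apply φ to qqqpqfqqqpqf symbol by symbol: q→fbp, q→fbp, q→fbp, p→qf, q→fbp, f→qq, q→fbp, q→fbp, q→fbp, p→qf, q→fbp, f→qq; joined: fbp fbp fbp qf fbp qq fbp fbp fbp qf fbp qq.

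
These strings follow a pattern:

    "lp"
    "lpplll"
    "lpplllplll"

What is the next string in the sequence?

lpplllplllplll

The strings grow by a fixed suffix plll each time.
One more step from lpplllplll gives the answer.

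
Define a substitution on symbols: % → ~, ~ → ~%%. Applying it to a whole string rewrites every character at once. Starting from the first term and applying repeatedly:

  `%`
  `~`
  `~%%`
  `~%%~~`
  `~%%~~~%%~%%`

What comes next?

~%%~~~%%~%%~%%~~~%%~~

Expanding ~%%~~~%%~%%: ~→~%%, %→~, %→~, ~→~%%, ~→~%%, ~→~%%, %→~, %→~, ~→~%%, %→~, %→~. Concatenated: ~%% ~ ~ ~%% ~%% ~%% ~ ~ ~%% ~ ~.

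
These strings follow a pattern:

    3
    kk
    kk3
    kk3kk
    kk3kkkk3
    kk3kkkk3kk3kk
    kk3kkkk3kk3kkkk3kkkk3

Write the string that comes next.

This is a Fibonacci-style word recurrence s(k) = s(k−1)·s(k−2): e.g. kk·3 = kk3.
So term 8 is kk3kkkk3kk3kkkk3kkkk3·kk3kkkk3kk3kk.

kk3kkkk3kk3kkkk3kkkk3kk3kkkk3kk3kk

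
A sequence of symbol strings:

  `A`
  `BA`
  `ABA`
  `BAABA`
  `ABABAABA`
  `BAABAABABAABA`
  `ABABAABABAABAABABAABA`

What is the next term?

BAABAABABAABAABABAABABAABAABABAABA

From term 3 onward, concatenate the second-to-last term with the last: A·BA = ABA, BA·ABA = BAABA, …
So term 8 is BAABAABABAABA·ABABAABABAABAABABAABA.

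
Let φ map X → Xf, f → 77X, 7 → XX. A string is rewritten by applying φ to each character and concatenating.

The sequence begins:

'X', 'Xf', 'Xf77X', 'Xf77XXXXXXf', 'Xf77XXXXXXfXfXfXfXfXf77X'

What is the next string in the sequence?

Rewriting the 24 symbols of Xf77XXXXXXfXfXfXfXfXf77X one by one yields Xf 77X XX XX Xf Xf Xf Xf Xf Xf 77X Xf 77X Xf 77X Xf 77X Xf 77X Xf 77X XX XX Xf; concatenated:

Xf77XXXXXXfXfXfXfXfXf77XXf77XXf77XXf77XXf77XXf77XXXXXXf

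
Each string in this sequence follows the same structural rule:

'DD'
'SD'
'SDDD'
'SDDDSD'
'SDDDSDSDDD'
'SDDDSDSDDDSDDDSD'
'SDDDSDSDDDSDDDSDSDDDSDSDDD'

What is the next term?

SDDDSDSDDDSDDDSDSDDDSDSDDDSDDDSDSDDDSDDDSD

From term 3 onward, concatenate the last term with the second-to-last: SD·DD = SDDD, SDDD·SD = SDDDSD, …
So term 8 is SDDDSDSDDDSDDDSDSDDDSDSDDD·SDDDSDSDDDSDDDSD.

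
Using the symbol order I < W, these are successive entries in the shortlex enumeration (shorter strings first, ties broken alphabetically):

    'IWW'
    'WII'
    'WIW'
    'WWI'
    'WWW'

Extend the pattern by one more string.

WWW is the last string of length 3, so the next is the first of length 4: I repeated 4 times.

IIII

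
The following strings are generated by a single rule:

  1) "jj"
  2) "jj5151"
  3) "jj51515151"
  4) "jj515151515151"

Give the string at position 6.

The strings grow by a fixed suffix 5151 each time.
From jj515151515151, 2 further steps: jj515151515151 → jj5151515151515151 → (answer).

jj51515151515151515151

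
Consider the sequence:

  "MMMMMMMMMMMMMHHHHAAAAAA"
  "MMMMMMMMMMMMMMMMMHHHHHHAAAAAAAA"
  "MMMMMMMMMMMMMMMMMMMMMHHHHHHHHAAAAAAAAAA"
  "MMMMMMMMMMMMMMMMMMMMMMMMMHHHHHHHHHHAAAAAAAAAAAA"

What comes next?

The n-th term is 4n+1 M's then 2n-2 H's then 2n A's, where the shown terms are n = 3, 4, 5, 6.
For the next term, n = 7, so the run lengths are 29, 12, 14.

MMMMMMMMMMMMMMMMMMMMMMMMMMMMMHHHHHHHHHHHHAAAAAAAAAAAAAA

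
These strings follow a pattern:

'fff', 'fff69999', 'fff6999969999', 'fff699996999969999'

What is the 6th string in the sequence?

The strings grow by a fixed suffix 69999 each time.
From fff699996999969999, 2 further steps: fff699996999969999 → fff69999699996999969999 → (answer).

fff6999969999699996999969999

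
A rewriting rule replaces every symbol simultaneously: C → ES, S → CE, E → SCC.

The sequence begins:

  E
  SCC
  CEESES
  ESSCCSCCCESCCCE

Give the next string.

Rewriting the 15 symbols of ESSCCSCCCESCCCE one by one yields SCC CE CE ES ES CE ES ES ES SCC CE ES ES ES SCC; concatenated:

SCCCECEESESCEESESESSCCCEESESESSCC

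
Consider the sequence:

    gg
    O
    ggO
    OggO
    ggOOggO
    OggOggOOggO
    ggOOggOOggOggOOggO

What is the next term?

OggOggOOggOggOOggOOggOggOOggO

This is a Fibonacci-style word recurrence s(k) = s(k−2)·s(k−1): e.g. gg·O = ggO.
So term 8 is OggOggOOggO·ggOOggOOggOggOOggO.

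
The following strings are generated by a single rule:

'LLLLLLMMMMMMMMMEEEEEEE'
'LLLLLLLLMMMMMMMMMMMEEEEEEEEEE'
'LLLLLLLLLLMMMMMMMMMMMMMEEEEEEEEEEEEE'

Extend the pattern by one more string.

Reading off run lengths: L runs 6, 8, 10; M runs 9, 11, 13; E runs 7, 10, 13 — each is linear in n, where the shown terms are n = 3, 4, 5.
Setting n = 6 gives 12, 15, 16 characters in each block.

LLLLLLLLLLLLMMMMMMMMMMMMMMMEEEEEEEEEEEEEEEE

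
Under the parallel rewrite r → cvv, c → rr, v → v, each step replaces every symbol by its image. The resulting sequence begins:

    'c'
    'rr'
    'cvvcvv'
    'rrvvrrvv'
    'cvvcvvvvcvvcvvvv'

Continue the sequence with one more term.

rrvvrrvvvvrrvvrrvvvv

φ(cvvcvvvvcvvcvvvv) expands symbol-by-symbol to rr v v rr v v v v rr v v rr v v v v; joining the 16 pieces gives the next term.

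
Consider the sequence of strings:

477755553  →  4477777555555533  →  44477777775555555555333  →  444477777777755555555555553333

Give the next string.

Term n consists of n 4's, followed by 2n+1 7's, followed by 3n+1 5's, followed by n 3's (n = 1, 2, …).
For the next term, n = 5, so the run lengths are 5, 11, 16, 5.

4444477777777777555555555555555533333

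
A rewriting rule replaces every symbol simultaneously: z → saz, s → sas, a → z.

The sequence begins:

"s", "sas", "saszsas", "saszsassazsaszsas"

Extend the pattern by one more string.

Replace each of the 17 characters of saszsassazsaszsas in place — sas z sas saz sas z sas sas z saz sas z sas saz sas z sas — and concatenate.

saszsassazsaszsassaszsazsaszsassazsaszsas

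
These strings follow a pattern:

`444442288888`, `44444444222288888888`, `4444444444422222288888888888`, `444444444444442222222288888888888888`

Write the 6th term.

The n-th term is 3n+2 4's then 2n 2's then 3n+2 8's (n = 1, 2, …).
At n = 6 the blocks have lengths 20, 12, 20.

4444444444444444444422222222222288888888888888888888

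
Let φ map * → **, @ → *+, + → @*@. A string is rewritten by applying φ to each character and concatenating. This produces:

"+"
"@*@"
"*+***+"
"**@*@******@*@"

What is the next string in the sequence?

*****+***+*************+***+

φ(**@*@******@*@) expands symbol-by-symbol to ** ** *+ ** *+ ** ** ** ** ** ** *+ ** *+; joining the 14 pieces gives the next term.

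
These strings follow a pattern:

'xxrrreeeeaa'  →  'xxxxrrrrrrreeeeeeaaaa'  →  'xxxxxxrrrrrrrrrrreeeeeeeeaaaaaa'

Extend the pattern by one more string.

The n-th term is 2n x's then 4n-1 r's then 2n+2 e's then 2n a's (n = 1, 2, …).
At n = 4 the blocks have lengths 8, 15, 10, 8.

xxxxxxxxrrrrrrrrrrrrrrreeeeeeeeeeaaaaaaaa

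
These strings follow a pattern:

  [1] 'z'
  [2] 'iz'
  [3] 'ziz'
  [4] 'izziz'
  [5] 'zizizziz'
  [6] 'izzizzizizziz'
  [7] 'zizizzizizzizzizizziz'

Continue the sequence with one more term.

This is a Fibonacci-style word recurrence s(k) = s(k−2)·s(k−1): e.g. z·iz = ziz.
The next term joins izzizzizizziz and zizizzizizzizzizizziz.

izzizzizizzizzizizzizizzizzizizziz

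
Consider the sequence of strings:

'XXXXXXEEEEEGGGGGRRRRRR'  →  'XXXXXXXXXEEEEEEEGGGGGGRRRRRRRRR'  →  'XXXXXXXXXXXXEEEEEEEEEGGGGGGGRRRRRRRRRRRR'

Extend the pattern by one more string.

XXXXXXXXXXXXXXXEEEEEEEEEEEGGGGGGGGRRRRRRRRRRRRRRR

Reading off run lengths: X runs 6, 9, 12; E runs 5, 7, 9; G runs 5, 6, 7; R runs 6, 9, 12 — each is linear in n, where the shown terms are n = 2, 3, 4.
Setting n = 5 gives 15, 11, 8, 15 characters in each block.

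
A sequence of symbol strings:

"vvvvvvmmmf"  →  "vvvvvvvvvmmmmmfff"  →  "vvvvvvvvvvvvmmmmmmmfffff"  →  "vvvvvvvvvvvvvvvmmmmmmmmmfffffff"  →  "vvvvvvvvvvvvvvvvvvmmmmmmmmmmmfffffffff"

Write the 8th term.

Reading off run lengths: v runs 6, 9, 12, 15, 18; m runs 3, 5, 7, 9, 11; f runs 1, 3, 5, 7, 9 — each is linear in n (n = 1, 2, …).
For term 8, n = 8, so the run lengths are 27, 17, 15.

vvvvvvvvvvvvvvvvvvvvvvvvvvvmmmmmmmmmmmmmmmmmfffffffffffffff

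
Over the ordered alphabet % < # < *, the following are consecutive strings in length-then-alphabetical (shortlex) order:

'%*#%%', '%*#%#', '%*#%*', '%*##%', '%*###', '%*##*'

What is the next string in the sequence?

The successor of %*##* increments the rightmost position that isn't already * and resets every position after it to %.

%*#*%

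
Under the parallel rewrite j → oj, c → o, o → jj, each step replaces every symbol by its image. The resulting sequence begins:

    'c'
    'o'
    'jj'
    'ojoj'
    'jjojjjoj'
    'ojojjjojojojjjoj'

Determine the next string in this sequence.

Applying the rule to each of the 16 symbols of ojojjjojojojjjoj gives the pieces jj oj jj oj oj oj jj oj jj oj jj oj oj oj jj oj, which concatenate to the answer.

jjojjjojojojjjojjjojjjojojojjjoj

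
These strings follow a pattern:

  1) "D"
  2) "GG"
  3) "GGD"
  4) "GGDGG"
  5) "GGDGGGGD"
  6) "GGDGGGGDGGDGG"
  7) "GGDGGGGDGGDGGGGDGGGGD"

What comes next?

From term 3 onward, concatenate the last term with the second-to-last: GG·D = GGD, GGD·GG = GGDGG, …
The next term joins GGDGGGGDGGDGGGGDGGGGD and GGDGGGGDGGDGG.

GGDGGGGDGGDGGGGDGGGGDGGDGGGGDGGDGG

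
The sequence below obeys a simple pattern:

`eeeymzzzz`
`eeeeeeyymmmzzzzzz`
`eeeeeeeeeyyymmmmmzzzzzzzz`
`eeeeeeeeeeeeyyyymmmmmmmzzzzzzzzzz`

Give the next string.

eeeeeeeeeeeeeeeyyyyymmmmmmmmmzzzzzzzzzzzz

Term n consists of 3n e's, followed by n y's, followed by 2n-1 m's, followed by 2n+2 z's (n = 1, 2, …).
At n = 5 the blocks have lengths 15, 5, 9, 12.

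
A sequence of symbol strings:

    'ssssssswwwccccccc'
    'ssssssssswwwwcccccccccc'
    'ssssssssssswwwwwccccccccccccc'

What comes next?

The n-th term is 2n+1 s's then n w's then 3n-2 c's, where the shown terms are n = 3, 4, 5.
Setting n = 6 gives 13, 6, 16 characters in each block.

ssssssssssssswwwwwwcccccccccccccccc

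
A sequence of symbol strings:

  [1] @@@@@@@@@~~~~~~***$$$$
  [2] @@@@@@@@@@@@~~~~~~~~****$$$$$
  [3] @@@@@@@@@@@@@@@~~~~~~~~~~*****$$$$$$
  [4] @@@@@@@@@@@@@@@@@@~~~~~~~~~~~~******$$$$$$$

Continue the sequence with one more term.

Reading off run lengths: @ runs 9, 12, 15, 18; ~ runs 6, 8, 10, 12; * runs 3, 4, 5, 6; $ runs 4, 5, 6, 7 — each is linear in n, where the shown terms are n = 3, 4, 5, 6.
Setting n = 7 gives 21, 14, 7, 8 characters in each block.

@@@@@@@@@@@@@@@@@@@@@~~~~~~~~~~~~~~*******$$$$$$$$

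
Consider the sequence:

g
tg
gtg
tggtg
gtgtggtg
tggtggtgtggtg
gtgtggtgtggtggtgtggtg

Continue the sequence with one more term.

tggtggtgtggtggtgtggtgtggtggtgtggtg

Each term (from the third on) is the two preceding terms concatenated in order: term 3 = g·tg = gtg.
The next term joins tggtggtgtggtg and gtgtggtgtggtggtgtggtg.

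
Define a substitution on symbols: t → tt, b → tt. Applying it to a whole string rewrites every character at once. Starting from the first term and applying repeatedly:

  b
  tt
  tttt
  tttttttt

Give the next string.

Expanding tttttttt: t→tt, t→tt, t→tt, t→tt, t→tt, t→tt, t→tt, t→tt. Concatenated: tt tt tt tt tt tt tt tt.

tttttttttttttttt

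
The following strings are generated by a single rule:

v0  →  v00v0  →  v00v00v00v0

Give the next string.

v00v00v00v00v00v00v00v0

Every step duplicates the string with '0' between the halves.
One more doubling of v00v00v00v0 gives the answer.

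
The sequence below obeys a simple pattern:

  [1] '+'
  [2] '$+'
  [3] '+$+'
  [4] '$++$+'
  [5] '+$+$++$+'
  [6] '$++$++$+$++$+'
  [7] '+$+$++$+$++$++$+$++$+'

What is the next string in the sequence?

$++$++$+$++$++$+$++$+$++$++$+$++$+

Each term (from the third on) is the two preceding terms concatenated in order: term 3 = +·$+ = +$+.
So term 8 is $++$++$+$++$+·+$+$++$+$++$++$+$++$+.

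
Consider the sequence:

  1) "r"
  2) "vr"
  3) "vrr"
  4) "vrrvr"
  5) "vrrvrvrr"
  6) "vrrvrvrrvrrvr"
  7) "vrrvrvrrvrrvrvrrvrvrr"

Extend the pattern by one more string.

From term 3 onward, concatenate the last term with the second-to-last: vr·r = vrr, vrr·vr = vrrvr, …
So term 8 is vrrvrvrrvrrvrvrrvrvrr·vrrvrvrrvrrvr.

vrrvrvrrvrrvrvrrvrvrrvrrvrvrrvrrvr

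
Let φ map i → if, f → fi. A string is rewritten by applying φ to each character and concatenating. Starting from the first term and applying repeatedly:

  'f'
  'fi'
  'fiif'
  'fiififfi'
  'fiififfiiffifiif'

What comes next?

fiififfiiffifiififfifiiffiififfi

Replace each of the 16 characters of fiififfiiffifiif in place — fi if if fi if fi fi if if fi fi if fi if if fi — and concatenate.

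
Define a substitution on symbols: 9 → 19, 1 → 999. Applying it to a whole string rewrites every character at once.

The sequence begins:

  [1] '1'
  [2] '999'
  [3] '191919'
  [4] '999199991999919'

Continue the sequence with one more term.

191919999191919199991919191999919

Applying the rule to each of the 15 symbols of 999199991999919 gives the pieces 19 19 19 999 19 19 19 19 999 19 19 19 19 999 19, which concatenate to the answer.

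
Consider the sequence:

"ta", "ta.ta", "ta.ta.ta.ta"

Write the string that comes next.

s(k+1) = s(k)·.·s(k) — each term doubles the last with '.' between the halves.
Doubling ta.ta.ta.ta with '.' between the halves:

ta.ta.ta.ta.ta.ta.ta.ta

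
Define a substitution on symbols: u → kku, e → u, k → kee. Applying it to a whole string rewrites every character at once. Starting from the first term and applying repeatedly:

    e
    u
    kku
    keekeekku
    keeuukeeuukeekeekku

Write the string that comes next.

Applying the rule to each of the 19 symbols of keeuukeeuukeekeekku gives the pieces kee u u kku kku kee u u kku kku kee u u kee u u kee kee kku, which concatenate to the answer.

keeuukkukkukeeuukkukkukeeuukeeuukeekeekku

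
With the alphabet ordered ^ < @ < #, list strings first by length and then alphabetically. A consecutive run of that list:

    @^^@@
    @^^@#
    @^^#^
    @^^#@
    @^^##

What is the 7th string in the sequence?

@^@^@

Stepping forward 2 times from @^^##: @^^## → @^@^^, then the target.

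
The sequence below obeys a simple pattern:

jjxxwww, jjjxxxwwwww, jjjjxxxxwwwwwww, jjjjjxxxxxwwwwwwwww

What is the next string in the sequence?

The n-th term is n+1 j's then n+1 x's then 2n+1 w's (n = 1, 2, …).
Setting n = 5 gives 6, 6, 11 characters in each block.

jjjjjjxxxxxxwwwwwwwwwww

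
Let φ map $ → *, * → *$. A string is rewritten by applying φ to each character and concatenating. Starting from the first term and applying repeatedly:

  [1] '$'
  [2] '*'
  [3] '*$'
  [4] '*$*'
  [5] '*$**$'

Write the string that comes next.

*$**$*$*

Rewriting each symbol of *$**$: *→*$, $→*, *→*$, *→*$, $→*, which concatenates to *$ * *$ *$ *.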